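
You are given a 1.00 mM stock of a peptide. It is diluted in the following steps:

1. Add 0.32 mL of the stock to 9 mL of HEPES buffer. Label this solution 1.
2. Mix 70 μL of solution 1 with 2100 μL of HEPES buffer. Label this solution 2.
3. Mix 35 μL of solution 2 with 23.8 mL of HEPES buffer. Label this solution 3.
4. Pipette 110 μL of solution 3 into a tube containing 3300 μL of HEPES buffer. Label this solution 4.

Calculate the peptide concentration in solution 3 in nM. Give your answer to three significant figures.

Step 1: 0.32 mL + 9 mL = 9.32 mL total → factor 9.32/0.32 = 29.125
Step 2: 70 μL + 2100 μL = 2170 μL total → factor 2170/70 = 31
Step 3: 35 μL + 23.8 mL = 23835 μL total → factor 23835/35 = 681
Dilution factor through solution 3 = 29.125 × 31 × 681 = 6.1486 × 10^5
[solution 3] = 1.00 mM / 6.1486 × 10^5 = 1.626 × 10^-6 mM = 1.63 nM

1.63 nM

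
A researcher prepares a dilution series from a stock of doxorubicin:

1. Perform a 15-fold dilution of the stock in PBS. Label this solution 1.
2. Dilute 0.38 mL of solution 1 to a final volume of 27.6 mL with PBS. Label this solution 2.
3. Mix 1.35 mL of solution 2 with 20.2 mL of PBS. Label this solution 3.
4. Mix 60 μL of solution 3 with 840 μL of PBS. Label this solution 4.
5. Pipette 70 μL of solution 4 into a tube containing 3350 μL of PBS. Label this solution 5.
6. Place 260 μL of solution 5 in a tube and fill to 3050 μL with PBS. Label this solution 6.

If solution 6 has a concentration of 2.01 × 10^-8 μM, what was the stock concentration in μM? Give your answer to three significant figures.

Step 1: 15-fold → factor 15
Step 2: 0.38 mL brought to 27.6 mL → factor 27.6/0.38 = 72.632
Step 3: 1.35 mL + 20.2 mL = 21.55 mL total → factor 21.55/1.35 = 15.963
Step 4: 60 μL + 840 μL = 900 μL total → factor 900/60 = 15
Step 5: 70 μL + 3350 μL = 3420 μL total → factor 3420/70 = 48.857
Step 6: 260 μL brought to 3050 μL → factor 3050/260 = 11.731
Overall dilution factor = 15 × 72.632 × 15.963 × 15 × 48.857 × 11.731 = 1.4951 × 10^8
Stock = 2.01 × 10^-8 μM × 1.4951 × 10^8 = 3.01 μM

3.01 μM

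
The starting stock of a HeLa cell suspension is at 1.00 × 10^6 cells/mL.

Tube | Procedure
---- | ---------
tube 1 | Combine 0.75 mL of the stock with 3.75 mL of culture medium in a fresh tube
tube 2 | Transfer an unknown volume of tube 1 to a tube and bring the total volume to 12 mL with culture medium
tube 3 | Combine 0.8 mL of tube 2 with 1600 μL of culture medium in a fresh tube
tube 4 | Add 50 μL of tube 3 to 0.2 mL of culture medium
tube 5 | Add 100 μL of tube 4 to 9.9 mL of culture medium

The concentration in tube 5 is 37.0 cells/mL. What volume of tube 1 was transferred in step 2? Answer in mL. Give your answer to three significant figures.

Step 1: 0.75 mL + 3.75 mL = 4.5 mL total → factor 4.5/0.75 = 6
Step 2: v brought to 12 mL → factor = 12 mL/v
Step 3: 0.8 mL + 1600 μL = 2.4 mL total → factor 2.4/0.8 = 3
Step 4: 50 μL + 0.2 mL = 250 μL total → factor 250/50 = 5
Step 5: 100 μL + 9.9 mL = 10000 μL total → factor 10000/100 = 100
Product of known-step factors = 9000
Overall factor = 1.00 × 10^6 cells/mL / (37.0 cells/mL) = 27027
Step-2 factor = 27027 / 9000 = 3.003
v = 12 mL / 3.003 = 4.00 mL

4.00 mL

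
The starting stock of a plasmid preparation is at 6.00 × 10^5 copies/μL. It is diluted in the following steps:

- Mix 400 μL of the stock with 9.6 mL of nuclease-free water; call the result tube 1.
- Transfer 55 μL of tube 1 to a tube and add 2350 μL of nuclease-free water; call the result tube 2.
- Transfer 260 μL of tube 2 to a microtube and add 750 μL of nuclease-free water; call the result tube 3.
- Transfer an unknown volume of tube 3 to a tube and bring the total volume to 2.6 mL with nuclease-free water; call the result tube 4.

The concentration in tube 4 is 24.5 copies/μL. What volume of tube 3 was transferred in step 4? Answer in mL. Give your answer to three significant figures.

Step 1: 400 μL + 9.6 mL = 10000 μL total → factor 10000/400 = 25
Step 2: 55 μL + 2350 μL = 2405 μL total → factor 2405/55 = 43.727
Step 3: 260 μL + 750 μL = 1010 μL total → factor 1010/260 = 3.8846
Step 4: v brought to 2.6 mL → factor = 2.6 mL/v
Product of known-step factors = 4246.6
Overall factor = 6.00 × 10^5 copies/μL / (24.5 copies/μL) = 24490
Step-4 factor = 24490 / 4246.6 = 5.7669
v = 2.6 mL / 5.7669 = 0.451 mL

0.451 mL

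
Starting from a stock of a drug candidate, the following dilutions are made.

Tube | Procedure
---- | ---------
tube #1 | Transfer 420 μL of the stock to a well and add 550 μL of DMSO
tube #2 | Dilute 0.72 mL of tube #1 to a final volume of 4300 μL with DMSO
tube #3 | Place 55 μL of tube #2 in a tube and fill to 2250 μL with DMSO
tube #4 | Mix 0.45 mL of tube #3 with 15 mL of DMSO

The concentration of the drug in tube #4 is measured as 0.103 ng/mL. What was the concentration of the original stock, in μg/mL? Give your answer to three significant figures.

Step 1: 420 μL + 550 μL = 970 μL total → factor 970/420 = 2.3095
Step 2: 0.72 mL brought to 4300 μL → factor 4.3/0.72 = 5.9722
Step 3: 55 μL brought to 2250 μL → factor 2250/55 = 40.909
Step 4: 0.45 mL + 15 mL = 15.45 mL total → factor 15.45/0.45 = 34.333
Overall dilution factor = 2.3095 × 5.9722 × 40.909 × 34.333 = 19373
Stock = 0.103 ng/mL × 19373 = 1995 ng/mL = 2.00 μg/mL

2.00 μg/mL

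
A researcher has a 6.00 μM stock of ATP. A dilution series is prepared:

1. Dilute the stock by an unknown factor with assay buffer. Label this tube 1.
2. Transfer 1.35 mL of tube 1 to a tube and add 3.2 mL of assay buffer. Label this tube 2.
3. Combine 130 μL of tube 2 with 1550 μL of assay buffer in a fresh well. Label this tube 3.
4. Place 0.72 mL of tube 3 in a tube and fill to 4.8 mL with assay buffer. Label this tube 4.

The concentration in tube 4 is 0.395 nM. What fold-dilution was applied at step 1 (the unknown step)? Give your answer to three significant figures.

Step 1: unknown factor x
Step 2: 1.35 mL + 3.2 mL = 4.55 mL total → factor 4.55/1.35 = 3.3704
Step 3: 130 μL + 1550 μL = 1680 μL total → factor 1680/130 = 12.923
Step 4: 0.72 mL brought to 4.8 mL → factor 4.8/0.72 = 6.6667
Product of known-step factors = 290.37
Overall factor = 6.00 μM / (0.395 nM) = 15190
x = 15190 / 290.37 = 52.3

52.3-fold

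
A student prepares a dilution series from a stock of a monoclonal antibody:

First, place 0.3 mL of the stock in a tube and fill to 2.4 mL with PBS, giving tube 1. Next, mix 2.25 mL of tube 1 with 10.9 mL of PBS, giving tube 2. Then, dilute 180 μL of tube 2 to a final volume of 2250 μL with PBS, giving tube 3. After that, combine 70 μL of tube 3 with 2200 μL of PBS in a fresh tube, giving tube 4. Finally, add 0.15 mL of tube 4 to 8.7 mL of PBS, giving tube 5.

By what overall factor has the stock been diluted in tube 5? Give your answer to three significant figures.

1.12 × 10^6

Step 1: 0.3 mL brought to 2.4 mL → factor 2.4/0.3 = 8
Step 2: 2.25 mL + 10.9 mL = 13.15 mL total → factor 13.15/2.25 = 5.8444
Step 3: 180 μL brought to 2250 μL → factor 2250/180 = 12.5
Step 4: 70 μL + 2200 μL = 2270 μL total → factor 2270/70 = 32.429
Step 5: 0.15 mL + 8.7 mL = 8.85 mL total → factor 8.85/0.15 = 59
Overall dilution factor = 8 × 5.8444 × 12.5 × 32.429 × 59 = 1.1182 × 10^6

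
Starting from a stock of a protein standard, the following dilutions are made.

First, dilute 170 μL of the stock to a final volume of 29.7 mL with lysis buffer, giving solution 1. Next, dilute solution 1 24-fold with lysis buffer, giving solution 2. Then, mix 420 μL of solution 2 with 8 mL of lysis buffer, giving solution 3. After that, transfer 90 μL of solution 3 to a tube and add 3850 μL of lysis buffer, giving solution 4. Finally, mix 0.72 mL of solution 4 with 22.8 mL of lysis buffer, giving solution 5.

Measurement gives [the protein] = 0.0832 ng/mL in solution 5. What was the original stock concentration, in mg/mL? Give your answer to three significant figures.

Step 1: 170 μL brought to 29.7 mL → factor 29700/170 = 174.71
Step 2: 24-fold → factor 24
Step 3: 420 μL + 8 mL = 8420 μL total → factor 8420/420 = 20.048
Step 4: 90 μL + 3850 μL = 3940 μL total → factor 3940/90 = 43.778
Step 5: 0.72 mL + 22.8 mL = 23.52 mL total → factor 23.52/0.72 = 32.667
Overall dilution factor = 174.71 × 24 × 20.048 × 43.778 × 32.667 = 1.2021 × 10^8
Stock = 0.0832 ng/mL × 1.2021 × 10^8 = 1.000 × 10^7 ng/mL = 10.0 mg/mL

10.0 mg/mL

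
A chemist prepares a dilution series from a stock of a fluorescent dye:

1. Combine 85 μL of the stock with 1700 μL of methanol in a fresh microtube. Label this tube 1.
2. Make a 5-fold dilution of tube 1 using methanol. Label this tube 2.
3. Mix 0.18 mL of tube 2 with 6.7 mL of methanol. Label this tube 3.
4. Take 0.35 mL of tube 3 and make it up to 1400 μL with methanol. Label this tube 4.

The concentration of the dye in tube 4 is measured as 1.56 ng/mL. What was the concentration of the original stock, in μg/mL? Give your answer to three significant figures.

Step 1: 85 μL + 1700 μL = 1785 μL total → factor 1785/85 = 21
Step 2: 5-fold → factor 5
Step 3: 0.18 mL + 6.7 mL = 6.88 mL total → factor 6.88/0.18 = 38.222
Step 4: 0.35 mL brought to 1400 μL → factor 1.4/0.35 = 4
Overall dilution factor = 21 × 5 × 38.222 × 4 = 16053
Stock = 1.56 ng/mL × 16053 = 2.504 × 10^4 ng/mL = 25.0 μg/mL

25.0 μg/mL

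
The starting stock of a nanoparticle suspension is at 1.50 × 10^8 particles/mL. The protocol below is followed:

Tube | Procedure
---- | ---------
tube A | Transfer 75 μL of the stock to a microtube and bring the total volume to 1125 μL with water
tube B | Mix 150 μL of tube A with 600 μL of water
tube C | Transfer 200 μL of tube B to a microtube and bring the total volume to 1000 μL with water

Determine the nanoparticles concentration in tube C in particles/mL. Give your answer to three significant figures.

4.00 × 10^5 particles/mL

Step 1: 75 μL brought to 1125 μL → factor 1125/75 = 15
Step 2: 150 μL + 600 μL = 750 μL total → factor 750/150 = 5
Step 3: 200 μL brought to 1000 μL → factor 1000/200 = 5
Overall dilution factor = 15 × 5 × 5 = 375
Final = 1.50 × 10^8 particles/mL / 375 = 4.00 × 10^5 particles/mL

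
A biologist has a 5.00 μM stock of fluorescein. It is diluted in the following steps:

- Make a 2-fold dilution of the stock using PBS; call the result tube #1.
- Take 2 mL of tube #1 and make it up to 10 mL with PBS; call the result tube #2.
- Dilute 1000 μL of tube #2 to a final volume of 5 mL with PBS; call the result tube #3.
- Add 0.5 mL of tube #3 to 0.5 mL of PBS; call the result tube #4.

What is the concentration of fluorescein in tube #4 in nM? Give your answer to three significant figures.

50.0 nM

Step 1: 2-fold → factor 2
Step 2: 2 mL brought to 10 mL → factor 10/2 = 5
Step 3: 1000 μL brought to 5 mL → factor 5000/1000 = 5
Step 4: 0.5 mL + 0.5 mL = 1 mL total → factor 1/0.5 = 2
Dilution factor through tube #4 = 2 × 5 × 5 × 2 = 100
[tube #4] = 5.00 μM / 100 = 0.05000 μM = 50.0 nM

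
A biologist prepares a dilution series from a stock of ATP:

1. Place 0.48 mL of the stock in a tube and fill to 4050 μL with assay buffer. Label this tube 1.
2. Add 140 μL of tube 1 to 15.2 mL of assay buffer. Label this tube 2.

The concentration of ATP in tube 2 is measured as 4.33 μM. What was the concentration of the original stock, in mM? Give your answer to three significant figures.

4.00 mM

Step 1: 0.48 mL brought to 4050 μL → factor 4.05/0.48 = 8.4375
Step 2: 140 μL + 15.2 mL = 15340 μL total → factor 15340/140 = 109.57
Overall dilution factor = 8.4375 × 109.57 = 924.51
Stock = 4.33 μM × 924.51 = 4003 μM = 4.00 mM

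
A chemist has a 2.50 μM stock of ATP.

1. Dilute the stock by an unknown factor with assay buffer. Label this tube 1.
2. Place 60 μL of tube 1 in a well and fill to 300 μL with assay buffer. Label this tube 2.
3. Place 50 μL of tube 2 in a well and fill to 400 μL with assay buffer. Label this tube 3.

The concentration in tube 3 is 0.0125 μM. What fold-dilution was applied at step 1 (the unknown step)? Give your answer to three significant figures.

5.00-fold

Step 1: unknown factor x
Step 2: 60 μL brought to 300 μL → factor 300/60 = 5
Step 3: 50 μL brought to 400 μL → factor 400/50 = 8
Product of known-step factors = 40
Overall factor = 2.50 μM / (0.0125 μM) = 200
x = 200 / 40 = 5.00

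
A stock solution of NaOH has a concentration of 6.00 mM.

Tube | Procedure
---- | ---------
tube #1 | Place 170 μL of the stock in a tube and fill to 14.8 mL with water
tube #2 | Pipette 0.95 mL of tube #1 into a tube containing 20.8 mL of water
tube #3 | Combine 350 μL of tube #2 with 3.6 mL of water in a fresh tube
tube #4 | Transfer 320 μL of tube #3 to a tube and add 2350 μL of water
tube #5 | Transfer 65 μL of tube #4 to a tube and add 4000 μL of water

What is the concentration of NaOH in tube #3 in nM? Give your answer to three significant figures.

267 nM

Step 1: 170 μL brought to 14.8 mL → factor 14800/170 = 87.059
Step 2: 0.95 mL + 20.8 mL = 21.75 mL total → factor 21.75/0.95 = 22.895
Step 3: 350 μL + 3.6 mL = 3950 μL total → factor 3950/350 = 11.286
Dilution factor through tube #3 = 87.059 × 22.895 × 11.286 = 22495
[tube #3] = 6.00 mM / 22495 = 0.0002667 mM = 267 nM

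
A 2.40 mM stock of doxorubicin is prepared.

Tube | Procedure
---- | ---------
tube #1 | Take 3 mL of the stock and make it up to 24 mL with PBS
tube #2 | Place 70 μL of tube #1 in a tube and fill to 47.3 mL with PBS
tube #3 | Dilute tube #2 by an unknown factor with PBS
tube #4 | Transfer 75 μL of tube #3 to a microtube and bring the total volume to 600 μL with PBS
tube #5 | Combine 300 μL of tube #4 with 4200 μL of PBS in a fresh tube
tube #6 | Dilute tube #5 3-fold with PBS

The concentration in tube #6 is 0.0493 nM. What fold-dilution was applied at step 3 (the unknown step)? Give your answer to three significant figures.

Step 1: 3 mL brought to 24 mL → factor 24/3 = 8
Step 2: 70 μL brought to 47.3 mL → factor 47300/70 = 675.71
Step 3: unknown factor x
Step 4: 75 μL brought to 600 μL → factor 600/75 = 8
Step 5: 300 μL + 4200 μL = 4500 μL total → factor 4500/300 = 15
Step 6: 3-fold → factor 3
Product of known-step factors = 1.9461 × 10^6
Overall factor = 2.40 mM / (0.0493 nM) = 4.8682 × 10^7
x = 4.8682 × 10^7 / 1.9461 × 10^6 = 25.0

25.0-fold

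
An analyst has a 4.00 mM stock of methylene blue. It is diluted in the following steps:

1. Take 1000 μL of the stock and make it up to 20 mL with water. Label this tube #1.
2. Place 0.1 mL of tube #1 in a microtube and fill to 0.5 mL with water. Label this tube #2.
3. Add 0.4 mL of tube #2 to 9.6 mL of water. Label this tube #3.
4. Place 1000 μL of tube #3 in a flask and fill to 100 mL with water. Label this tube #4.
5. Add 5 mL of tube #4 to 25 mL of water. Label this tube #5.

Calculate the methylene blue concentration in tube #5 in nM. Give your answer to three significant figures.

Step 1: 1000 μL brought to 20 mL → factor 20000/1000 = 20
Step 2: 0.1 mL brought to 0.5 mL → factor 0.5/0.1 = 5
Step 3: 0.4 mL + 9.6 mL = 10 mL total → factor 10/0.4 = 25
Step 4: 1000 μL brought to 100 mL → factor 1 × 10^5/1000 = 100
Step 5: 5 mL + 25 mL = 30 mL total → factor 30/5 = 6
Dilution factor through tube #5 = 20 × 5 × 25 × 100 × 6 = 1.5 × 10^6
[tube #5] = 4.00 mM / 1.5 × 10^6 = 2.667 × 10^-6 mM = 2.67 nM

2.67 nM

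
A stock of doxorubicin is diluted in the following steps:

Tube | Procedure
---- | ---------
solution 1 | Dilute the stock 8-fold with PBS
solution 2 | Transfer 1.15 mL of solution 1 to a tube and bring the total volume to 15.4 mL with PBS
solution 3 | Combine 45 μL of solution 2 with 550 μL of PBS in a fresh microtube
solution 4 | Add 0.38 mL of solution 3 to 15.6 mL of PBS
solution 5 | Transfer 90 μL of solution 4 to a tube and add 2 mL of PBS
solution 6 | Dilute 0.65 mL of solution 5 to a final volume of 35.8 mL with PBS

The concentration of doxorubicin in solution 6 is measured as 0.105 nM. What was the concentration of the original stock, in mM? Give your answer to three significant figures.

Step 1: 8-fold → factor 8
Step 2: 1.15 mL brought to 15.4 mL → factor 15.4/1.15 = 13.391
Step 3: 45 μL + 550 μL = 595 μL total → factor 595/45 = 13.222
Step 4: 0.38 mL + 15.6 mL = 15.98 mL total → factor 15.98/0.38 = 42.053
Step 5: 90 μL + 2 mL = 2090 μL total → factor 2090/90 = 23.222
Step 6: 0.65 mL brought to 35.8 mL → factor 35.8/0.65 = 55.077
Overall dilution factor = 8 × 13.391 × 13.222 × 42.053 × 23.222 × 55.077 = 7.6188 × 10^7
Stock = 0.105 nM × 7.6188 × 10^7 = 8.000 × 10^6 nM = 8.00 mM

8.00 mM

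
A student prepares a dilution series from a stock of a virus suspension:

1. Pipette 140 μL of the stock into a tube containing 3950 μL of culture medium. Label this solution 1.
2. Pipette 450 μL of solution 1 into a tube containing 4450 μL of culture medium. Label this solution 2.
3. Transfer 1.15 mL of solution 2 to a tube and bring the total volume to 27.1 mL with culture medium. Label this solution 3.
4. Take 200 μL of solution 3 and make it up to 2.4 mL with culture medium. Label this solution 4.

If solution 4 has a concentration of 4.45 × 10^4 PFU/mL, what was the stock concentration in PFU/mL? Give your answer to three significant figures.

Step 1: 140 μL + 3950 μL = 4090 μL total → factor 4090/140 = 29.214
Step 2: 450 μL + 4450 μL = 4900 μL total → factor 4900/450 = 10.889
Step 3: 1.15 mL brought to 27.1 mL → factor 27.1/1.15 = 23.565
Step 4: 200 μL brought to 2.4 mL → factor 2400/200 = 12
Overall dilution factor = 29.214 × 10.889 × 23.565 × 12 = 89956
Stock = 4.45 × 10^4 PFU/mL × 89956 = 4.00 × 10^9 PFU/mL

4.00 × 10^9 PFU/mL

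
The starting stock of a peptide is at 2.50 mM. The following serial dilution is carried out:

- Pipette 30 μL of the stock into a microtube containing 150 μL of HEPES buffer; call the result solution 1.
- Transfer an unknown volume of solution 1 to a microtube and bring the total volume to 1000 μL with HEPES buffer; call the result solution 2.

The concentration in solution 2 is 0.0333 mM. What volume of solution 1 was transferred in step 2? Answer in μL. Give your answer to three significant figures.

79.9 μL

Step 1: 30 μL + 150 μL = 180 μL total → factor 180/30 = 6
Step 2: v brought to 1000 μL → factor = 1000 μL/v
Product of known-step factors = 6
Overall factor = 2.50 mM / (0.0333 mM) = 75.075
Step-2 factor = 75.075 / 6 = 12.513
v = 1000 μL / 12.513 = 79.9 μL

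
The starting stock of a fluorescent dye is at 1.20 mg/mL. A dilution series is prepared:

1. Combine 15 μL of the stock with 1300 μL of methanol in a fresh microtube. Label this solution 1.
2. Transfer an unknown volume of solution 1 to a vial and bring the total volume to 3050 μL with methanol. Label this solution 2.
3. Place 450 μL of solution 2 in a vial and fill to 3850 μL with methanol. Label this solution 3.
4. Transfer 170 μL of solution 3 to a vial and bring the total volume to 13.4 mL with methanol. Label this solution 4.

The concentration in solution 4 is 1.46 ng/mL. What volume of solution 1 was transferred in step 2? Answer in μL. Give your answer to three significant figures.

219 μL

Step 1: 15 μL + 1300 μL = 1315 μL total → factor 1315/15 = 87.667
Step 2: v brought to 3050 μL → factor = 3050 μL/v
Step 3: 450 μL brought to 3850 μL → factor 3850/450 = 8.5556
Step 4: 170 μL brought to 13.4 mL → factor 13400/170 = 78.824
Product of known-step factors = 59121
Overall factor = 1.20 mg/mL / (1.46 ng/mL) = 8.2192 × 10^5
Step-2 factor = 8.2192 × 10^5 / 59121 = 13.902
v = 3050 μL / 13.902 = 219 μL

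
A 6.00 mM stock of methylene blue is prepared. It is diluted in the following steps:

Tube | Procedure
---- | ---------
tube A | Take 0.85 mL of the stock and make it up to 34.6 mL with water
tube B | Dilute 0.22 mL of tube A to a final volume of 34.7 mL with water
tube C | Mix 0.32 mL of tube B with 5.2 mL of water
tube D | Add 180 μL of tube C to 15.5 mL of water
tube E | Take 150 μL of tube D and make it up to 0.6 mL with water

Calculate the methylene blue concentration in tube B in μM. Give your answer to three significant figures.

0.935 μM

Step 1: 0.85 mL brought to 34.6 mL → factor 34.6/0.85 = 40.706
Step 2: 0.22 mL brought to 34.7 mL → factor 34.7/0.22 = 157.73
Dilution factor through tube B = 40.706 × 157.73 = 6420.4
[tube B] = 6.00 mM / 6420.4 = 0.0009345 mM = 0.935 μM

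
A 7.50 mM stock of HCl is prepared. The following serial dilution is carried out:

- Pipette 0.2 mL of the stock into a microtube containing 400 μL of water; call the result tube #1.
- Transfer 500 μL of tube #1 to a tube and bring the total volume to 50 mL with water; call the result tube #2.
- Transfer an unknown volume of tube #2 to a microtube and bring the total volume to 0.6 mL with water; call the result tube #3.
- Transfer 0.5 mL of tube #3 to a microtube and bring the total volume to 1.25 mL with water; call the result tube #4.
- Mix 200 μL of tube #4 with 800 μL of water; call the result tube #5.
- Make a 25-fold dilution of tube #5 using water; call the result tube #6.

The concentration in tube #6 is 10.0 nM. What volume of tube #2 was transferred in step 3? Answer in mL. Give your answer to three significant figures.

Step 1: 0.2 mL + 400 μL = 0.6 mL total → factor 0.6/0.2 = 3
Step 2: 500 μL brought to 50 mL → factor 50000/500 = 100
Step 3: v brought to 0.6 mL → factor = 0.6 mL/v
Step 4: 0.5 mL brought to 1.25 mL → factor 1.25/0.5 = 2.5
Step 5: 200 μL + 800 μL = 1000 μL total → factor 1000/200 = 5
Step 6: 25-fold → factor 25
Product of known-step factors = 93750
Overall factor = 7.50 mM / (10.0 nM) = 7.5 × 10^5
Step-3 factor = 7.5 × 10^5 / 93750 = 8
v = 0.6 mL / 8 = 0.0750 mL

0.0750 mL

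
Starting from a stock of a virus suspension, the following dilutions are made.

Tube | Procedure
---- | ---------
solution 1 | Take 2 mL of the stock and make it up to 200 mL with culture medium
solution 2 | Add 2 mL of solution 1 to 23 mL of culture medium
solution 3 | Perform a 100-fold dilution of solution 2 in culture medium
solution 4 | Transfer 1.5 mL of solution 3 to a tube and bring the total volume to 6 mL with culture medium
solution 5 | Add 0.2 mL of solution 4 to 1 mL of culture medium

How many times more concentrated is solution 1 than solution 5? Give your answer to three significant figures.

Step 1: 2 mL brought to 200 mL → factor 200/2 = 100
Step 2: 2 mL + 23 mL = 25 mL total → factor 25/2 = 12.5
Step 3: 100-fold → factor 100
Step 4: 1.5 mL brought to 6 mL → factor 6/1.5 = 4
Step 5: 0.2 mL + 1 mL = 1.2 mL total → factor 1.2/0.2 = 6
Dilution factor to solution 1 = 100; to solution 5 = 3 × 10^6
[solution 1]/[solution 5] = (factor to solution 5)/(factor to solution 1) = 3 × 10^6/100 = 3.00 × 10^4

3.00 × 10^4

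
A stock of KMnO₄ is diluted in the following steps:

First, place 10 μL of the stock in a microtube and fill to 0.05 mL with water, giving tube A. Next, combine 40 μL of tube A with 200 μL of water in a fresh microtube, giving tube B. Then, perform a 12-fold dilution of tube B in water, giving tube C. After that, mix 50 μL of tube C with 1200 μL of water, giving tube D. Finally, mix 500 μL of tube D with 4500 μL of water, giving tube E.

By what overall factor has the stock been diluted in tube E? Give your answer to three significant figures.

9.00 × 10^4

Step 1: 10 μL brought to 0.05 mL → factor 50/10 = 5
Step 2: 40 μL + 200 μL = 240 μL total → factor 240/40 = 6
Step 3: 12-fold → factor 12
Step 4: 50 μL + 1200 μL = 1250 μL total → factor 1250/50 = 25
Step 5: 500 μL + 4500 μL = 5000 μL total → factor 5000/500 = 10
Overall dilution factor = 5 × 6 × 12 × 25 × 10 = 90000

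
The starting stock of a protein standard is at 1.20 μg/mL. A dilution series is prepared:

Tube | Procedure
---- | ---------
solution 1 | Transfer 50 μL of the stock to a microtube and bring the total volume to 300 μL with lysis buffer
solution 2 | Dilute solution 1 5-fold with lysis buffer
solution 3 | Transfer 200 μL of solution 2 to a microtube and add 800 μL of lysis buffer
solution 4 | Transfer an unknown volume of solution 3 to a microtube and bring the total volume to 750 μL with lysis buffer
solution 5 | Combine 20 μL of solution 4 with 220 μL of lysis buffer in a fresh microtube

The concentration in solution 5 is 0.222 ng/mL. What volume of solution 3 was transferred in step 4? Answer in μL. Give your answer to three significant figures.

250 μL

Step 1: 50 μL brought to 300 μL → factor 300/50 = 6
Step 2: 5-fold → factor 5
Step 3: 200 μL + 800 μL = 1000 μL total → factor 1000/200 = 5
Step 4: v brought to 750 μL → factor = 750 μL/v
Step 5: 20 μL + 220 μL = 240 μL total → factor 240/20 = 12
Product of known-step factors = 1800
Overall factor = 1.20 μg/mL / (0.222 ng/mL) = 5405.4
Step-4 factor = 5405.4 / 1800 = 3.003
v = 750 μL / 3.003 = 250 μL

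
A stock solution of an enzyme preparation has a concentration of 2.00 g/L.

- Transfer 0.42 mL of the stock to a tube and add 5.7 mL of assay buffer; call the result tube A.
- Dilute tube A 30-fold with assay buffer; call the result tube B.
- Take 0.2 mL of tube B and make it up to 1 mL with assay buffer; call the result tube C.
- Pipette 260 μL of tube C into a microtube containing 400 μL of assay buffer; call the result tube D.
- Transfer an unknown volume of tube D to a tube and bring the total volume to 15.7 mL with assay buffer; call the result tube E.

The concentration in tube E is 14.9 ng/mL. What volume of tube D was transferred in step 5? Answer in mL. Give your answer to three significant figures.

Step 1: 0.42 mL + 5.7 mL = 6.12 mL total → factor 6.12/0.42 = 14.571
Step 2: 30-fold → factor 30
Step 3: 0.2 mL brought to 1 mL → factor 1/0.2 = 5
Step 4: 260 μL + 400 μL = 660 μL total → factor 660/260 = 2.5385
Step 5: v brought to 15.7 mL → factor = 15.7 mL/v
Product of known-step factors = 5548.4
Overall factor = 2.00 g/L / (14.9 ng/mL) = 1.3423 × 10^5
Step-5 factor = 1.3423 × 10^5 / 5548.4 = 24.192
v = 15.7 mL / 24.192 = 0.649 mL

0.649 mL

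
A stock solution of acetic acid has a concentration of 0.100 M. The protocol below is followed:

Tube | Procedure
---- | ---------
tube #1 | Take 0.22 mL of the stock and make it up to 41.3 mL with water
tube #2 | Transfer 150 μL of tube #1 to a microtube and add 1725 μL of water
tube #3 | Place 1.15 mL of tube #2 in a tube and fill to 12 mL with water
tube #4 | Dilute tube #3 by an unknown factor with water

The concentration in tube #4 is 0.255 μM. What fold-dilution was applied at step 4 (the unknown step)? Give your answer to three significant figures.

Step 1: 0.22 mL brought to 41.3 mL → factor 41.3/0.22 = 187.73
Step 2: 150 μL + 1725 μL = 1875 μL total → factor 1875/150 = 12.5
Step 3: 1.15 mL brought to 12 mL → factor 12/1.15 = 10.435
Step 4: unknown factor x
Product of known-step factors = 24486
Overall factor = 0.100 M / (0.255 μM) = 3.9216 × 10^5
x = 3.9216 × 10^5 / 24486 = 16.0

16.0-fold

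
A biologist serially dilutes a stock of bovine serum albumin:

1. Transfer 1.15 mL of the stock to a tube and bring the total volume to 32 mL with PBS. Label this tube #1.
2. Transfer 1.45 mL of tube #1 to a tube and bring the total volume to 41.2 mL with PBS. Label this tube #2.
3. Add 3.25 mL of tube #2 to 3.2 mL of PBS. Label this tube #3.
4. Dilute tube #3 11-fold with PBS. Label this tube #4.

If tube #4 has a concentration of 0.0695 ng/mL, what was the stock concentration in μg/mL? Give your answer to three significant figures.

Step 1: 1.15 mL brought to 32 mL → factor 32/1.15 = 27.826
Step 2: 1.45 mL brought to 41.2 mL → factor 41.2/1.45 = 28.414
Step 3: 3.25 mL + 3.2 mL = 6.45 mL total → factor 6.45/3.25 = 1.9846
Step 4: 11-fold → factor 11
Overall dilution factor = 27.826 × 28.414 × 1.9846 × 11 = 17260
Stock = 0.0695 ng/mL × 17260 = 1200 ng/mL = 1.20 μg/mL

1.20 μg/mL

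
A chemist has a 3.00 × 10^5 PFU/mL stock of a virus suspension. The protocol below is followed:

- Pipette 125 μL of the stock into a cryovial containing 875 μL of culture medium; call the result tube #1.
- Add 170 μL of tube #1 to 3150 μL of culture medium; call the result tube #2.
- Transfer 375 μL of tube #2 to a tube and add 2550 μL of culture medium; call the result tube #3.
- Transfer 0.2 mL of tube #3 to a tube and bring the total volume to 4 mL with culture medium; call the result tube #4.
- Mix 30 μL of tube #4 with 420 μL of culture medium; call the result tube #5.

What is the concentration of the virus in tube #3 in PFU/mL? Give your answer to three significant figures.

Step 1: 125 μL + 875 μL = 1000 μL total → factor 1000/125 = 8
Step 2: 170 μL + 3150 μL = 3320 μL total → factor 3320/170 = 19.529
Step 3: 375 μL + 2550 μL = 2925 μL total → factor 2925/375 = 7.8
Dilution factor through tube #3 = 8 × 19.529 × 7.8 = 1218.6
[tube #3] = 3.00 × 10^5 PFU/mL / 1218.6 = 246 PFU/mL

246 PFU/mL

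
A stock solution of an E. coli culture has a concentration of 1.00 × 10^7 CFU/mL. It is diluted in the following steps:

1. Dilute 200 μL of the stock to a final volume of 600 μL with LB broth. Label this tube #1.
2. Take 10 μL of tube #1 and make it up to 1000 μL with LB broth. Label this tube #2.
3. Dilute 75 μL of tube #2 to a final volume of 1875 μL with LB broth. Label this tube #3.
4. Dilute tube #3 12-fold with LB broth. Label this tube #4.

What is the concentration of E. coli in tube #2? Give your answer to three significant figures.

Step 1: 200 μL brought to 600 μL → factor 600/200 = 3
Step 2: 10 μL brought to 1000 μL → factor 1000/10 = 100
Dilution factor through tube #2 = 3 × 100 = 300
[tube #2] = 1.00 × 10^7 CFU/mL / 300 = 3.33 × 10^4 CFU/mL

3.33 × 10^4 CFU/mL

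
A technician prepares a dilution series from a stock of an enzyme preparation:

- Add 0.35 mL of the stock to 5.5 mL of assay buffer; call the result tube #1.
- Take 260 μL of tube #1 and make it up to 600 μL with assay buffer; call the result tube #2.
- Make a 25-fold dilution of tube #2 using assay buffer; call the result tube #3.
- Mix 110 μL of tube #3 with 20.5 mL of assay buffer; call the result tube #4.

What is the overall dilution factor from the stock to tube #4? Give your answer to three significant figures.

1.81 × 10^5

Step 1: 0.35 mL + 5.5 mL = 5.85 mL total → factor 5.85/0.35 = 16.714
Step 2: 260 μL brought to 600 μL → factor 600/260 = 2.3077
Step 3: 25-fold → factor 25
Step 4: 110 μL + 20.5 mL = 20610 μL total → factor 20610/110 = 187.36
Overall dilution factor = 16.714 × 2.3077 × 25 × 187.36 = 1.8067 × 10^5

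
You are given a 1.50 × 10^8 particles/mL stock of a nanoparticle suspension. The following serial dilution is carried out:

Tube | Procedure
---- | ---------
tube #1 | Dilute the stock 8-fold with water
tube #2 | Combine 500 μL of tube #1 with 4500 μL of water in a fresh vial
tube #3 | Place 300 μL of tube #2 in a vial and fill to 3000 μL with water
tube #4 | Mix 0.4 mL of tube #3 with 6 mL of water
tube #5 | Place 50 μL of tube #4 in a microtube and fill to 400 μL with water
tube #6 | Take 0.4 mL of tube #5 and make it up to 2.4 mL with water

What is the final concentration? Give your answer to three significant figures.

244 particles/mL

Step 1: 8-fold → factor 8
Step 2: 500 μL + 4500 μL = 5000 μL total → factor 5000/500 = 10
Step 3: 300 μL brought to 3000 μL → factor 3000/300 = 10
Step 4: 0.4 mL + 6 mL = 6.4 mL total → factor 6.4/0.4 = 16
Step 5: 50 μL brought to 400 μL → factor 400/50 = 8
Step 6: 0.4 mL brought to 2.4 mL → factor 2.4/0.4 = 6
Overall dilution factor = 8 × 10 × 10 × 16 × 8 × 6 = 6.144 × 10^5
Final = 1.50 × 10^8 particles/mL / 6.144 × 10^5 = 244 particles/mL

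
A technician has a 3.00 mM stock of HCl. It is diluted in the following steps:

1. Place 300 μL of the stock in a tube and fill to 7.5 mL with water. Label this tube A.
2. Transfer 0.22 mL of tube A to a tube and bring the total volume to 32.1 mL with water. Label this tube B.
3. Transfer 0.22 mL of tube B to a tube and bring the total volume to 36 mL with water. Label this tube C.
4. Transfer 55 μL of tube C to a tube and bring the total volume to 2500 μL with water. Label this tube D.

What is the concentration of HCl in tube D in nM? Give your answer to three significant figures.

Step 1: 300 μL brought to 7.5 mL → factor 7500/300 = 25
Step 2: 0.22 mL brought to 32.1 mL → factor 32.1/0.22 = 145.91
Step 3: 0.22 mL brought to 36 mL → factor 36/0.22 = 163.64
Step 4: 55 μL brought to 2500 μL → factor 2500/55 = 45.455
Overall dilution factor = 25 × 145.91 × 163.64 × 45.455 = 2.7132 × 10^7
Final = 3.00 mM / 2.7132 × 10^7 = 1.106 × 10^-7 mM = 0.111 nM

0.111 nM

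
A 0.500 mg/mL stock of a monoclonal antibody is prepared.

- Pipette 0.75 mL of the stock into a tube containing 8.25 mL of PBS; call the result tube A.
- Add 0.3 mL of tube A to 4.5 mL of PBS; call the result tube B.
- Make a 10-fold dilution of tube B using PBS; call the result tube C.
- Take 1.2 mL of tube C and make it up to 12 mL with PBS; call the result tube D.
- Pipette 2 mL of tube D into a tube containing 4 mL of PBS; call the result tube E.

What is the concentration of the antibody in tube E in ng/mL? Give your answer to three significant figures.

Step 1: 0.75 mL + 8.25 mL = 9 mL total → factor 9/0.75 = 12
Step 2: 0.3 mL + 4.5 mL = 4.8 mL total → factor 4.8/0.3 = 16
Step 3: 10-fold → factor 10
Step 4: 1.2 mL brought to 12 mL → factor 12/1.2 = 10
Step 5: 2 mL + 4 mL = 6 mL total → factor 6/2 = 3
Overall dilution factor = 12 × 16 × 10 × 10 × 3 = 57600
Final = 0.500 mg/mL / 57600 = 8.681 × 10^-6 mg/mL = 8.68 ng/mL

8.68 ng/mL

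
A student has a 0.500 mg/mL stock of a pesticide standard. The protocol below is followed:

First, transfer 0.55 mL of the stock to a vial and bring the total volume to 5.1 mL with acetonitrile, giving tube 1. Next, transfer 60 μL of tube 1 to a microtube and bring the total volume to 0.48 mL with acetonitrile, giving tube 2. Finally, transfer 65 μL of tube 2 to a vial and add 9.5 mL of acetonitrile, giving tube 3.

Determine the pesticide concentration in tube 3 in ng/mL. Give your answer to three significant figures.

Step 1: 0.55 mL brought to 5.1 mL → factor 5.1/0.55 = 9.2727
Step 2: 60 μL brought to 0.48 mL → factor 480/60 = 8
Step 3: 65 μL + 9.5 mL = 9565 μL total → factor 9565/65 = 147.15
Overall dilution factor = 9.2727 × 8 × 147.15 = 10916
Final = 0.500 mg/mL / 10916 = 4.580 × 10^-5 mg/mL = 45.8 ng/mL

45.8 ng/mL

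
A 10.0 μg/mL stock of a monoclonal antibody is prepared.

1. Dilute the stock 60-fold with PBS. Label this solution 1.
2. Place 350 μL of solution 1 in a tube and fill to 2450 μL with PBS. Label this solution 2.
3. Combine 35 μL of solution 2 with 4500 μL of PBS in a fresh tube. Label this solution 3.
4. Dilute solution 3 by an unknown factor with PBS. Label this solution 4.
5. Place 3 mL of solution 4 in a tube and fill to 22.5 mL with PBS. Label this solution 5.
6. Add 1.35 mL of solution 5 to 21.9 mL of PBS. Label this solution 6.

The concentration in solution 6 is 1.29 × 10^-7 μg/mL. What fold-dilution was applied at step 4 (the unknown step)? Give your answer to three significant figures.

Step 1: 60-fold → factor 60
Step 2: 350 μL brought to 2450 μL → factor 2450/350 = 7
Step 3: 35 μL + 4500 μL = 4535 μL total → factor 4535/35 = 129.57
Step 4: unknown factor x
Step 5: 3 mL brought to 22.5 mL → factor 22.5/3 = 7.5
Step 6: 1.35 mL + 21.9 mL = 23.25 mL total → factor 23.25/1.35 = 17.222
Product of known-step factors = 7.0292 × 10^6
Overall factor = 10.0 μg/mL / (1.29 × 10^-7 μg/mL) = 7.7519 × 10^7
x = 7.7519 × 10^7 / 7.0292 × 10^6 = 11.0

11.0-fold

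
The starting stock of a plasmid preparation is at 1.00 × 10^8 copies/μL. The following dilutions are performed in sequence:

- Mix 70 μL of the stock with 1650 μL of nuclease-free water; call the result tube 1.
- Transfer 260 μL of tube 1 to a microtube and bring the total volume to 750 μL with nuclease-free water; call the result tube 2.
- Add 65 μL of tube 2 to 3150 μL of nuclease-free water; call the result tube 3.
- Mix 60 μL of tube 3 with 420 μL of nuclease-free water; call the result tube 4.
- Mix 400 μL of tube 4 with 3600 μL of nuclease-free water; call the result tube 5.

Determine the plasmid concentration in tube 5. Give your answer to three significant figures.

357 copies/μL

Step 1: 70 μL + 1650 μL = 1720 μL total → factor 1720/70 = 24.571
Step 2: 260 μL brought to 750 μL → factor 750/260 = 2.8846
Step 3: 65 μL + 3150 μL = 3215 μL total → factor 3215/65 = 49.462
Step 4: 60 μL + 420 μL = 480 μL total → factor 480/60 = 8
Step 5: 400 μL + 3600 μL = 4000 μL total → factor 4000/400 = 10
Overall dilution factor = 24.571 × 2.8846 × 49.462 × 8 × 10 = 2.8046 × 10^5
Final = 1.00 × 10^8 copies/μL / 2.8046 × 10^5 = 357 copies/μL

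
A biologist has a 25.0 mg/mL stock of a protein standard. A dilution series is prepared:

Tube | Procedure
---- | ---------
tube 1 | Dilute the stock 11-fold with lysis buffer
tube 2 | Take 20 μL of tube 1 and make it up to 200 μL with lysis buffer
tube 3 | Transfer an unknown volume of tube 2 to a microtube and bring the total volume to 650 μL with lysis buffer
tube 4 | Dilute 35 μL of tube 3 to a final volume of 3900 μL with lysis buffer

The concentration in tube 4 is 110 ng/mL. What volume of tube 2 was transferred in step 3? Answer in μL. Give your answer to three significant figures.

35.1 μL

Step 1: 11-fold → factor 11
Step 2: 20 μL brought to 200 μL → factor 200/20 = 10
Step 3: v brought to 650 μL → factor = 650 μL/v
Step 4: 35 μL brought to 3900 μL → factor 3900/35 = 111.43
Product of known-step factors = 12257
Overall factor = 25.0 mg/mL / (110 ng/mL) = 2.2727 × 10^5
Step-3 factor = 2.2727 × 10^5 / 12257 = 18.542
v = 650 μL / 18.542 = 35.1 μL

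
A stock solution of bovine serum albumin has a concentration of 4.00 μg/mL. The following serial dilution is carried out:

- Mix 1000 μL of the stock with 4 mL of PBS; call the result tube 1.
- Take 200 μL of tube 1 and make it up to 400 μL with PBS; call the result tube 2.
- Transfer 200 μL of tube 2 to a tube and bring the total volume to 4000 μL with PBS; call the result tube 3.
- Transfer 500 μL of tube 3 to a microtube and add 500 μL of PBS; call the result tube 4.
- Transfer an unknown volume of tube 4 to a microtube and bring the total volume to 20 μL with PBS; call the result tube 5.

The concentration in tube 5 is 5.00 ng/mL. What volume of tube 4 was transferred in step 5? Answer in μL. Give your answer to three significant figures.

Step 1: 1000 μL + 4 mL = 5000 μL total → factor 5000/1000 = 5
Step 2: 200 μL brought to 400 μL → factor 400/200 = 2
Step 3: 200 μL brought to 4000 μL → factor 4000/200 = 20
Step 4: 500 μL + 500 μL = 1000 μL total → factor 1000/500 = 2
Step 5: v brought to 20 μL → factor = 20 μL/v
Product of known-step factors = 400
Overall factor = 4.00 μg/mL / (5.00 ng/mL) = 800
Step-5 factor = 800 / 400 = 2
v = 20 μL / 2 = 10.0 μL

10.0 μL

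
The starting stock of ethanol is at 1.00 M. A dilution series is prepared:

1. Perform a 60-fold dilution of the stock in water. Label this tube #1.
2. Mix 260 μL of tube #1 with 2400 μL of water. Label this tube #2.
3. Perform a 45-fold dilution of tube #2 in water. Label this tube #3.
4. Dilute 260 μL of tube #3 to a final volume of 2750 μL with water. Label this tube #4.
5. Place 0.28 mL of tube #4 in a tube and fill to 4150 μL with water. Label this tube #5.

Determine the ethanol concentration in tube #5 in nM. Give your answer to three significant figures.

231 nM

Step 1: 60-fold → factor 60
Step 2: 260 μL + 2400 μL = 2660 μL total → factor 2660/260 = 10.231
Step 3: 45-fold → factor 45
Step 4: 260 μL brought to 2750 μL → factor 2750/260 = 10.577
Step 5: 0.28 mL brought to 4150 μL → factor 4.15/0.28 = 14.821
Overall dilution factor = 60 × 10.231 × 45 × 10.577 × 14.821 = 4.3303 × 10^6
Final = 1.00 M / 4.3303 × 10^6 = 2.309 × 10^-7 M = 231 nM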